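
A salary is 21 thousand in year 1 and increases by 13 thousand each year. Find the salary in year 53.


aₙ = a₁ + (n-1)d
= 21 + (53-1)×13
= 21 + 676
= 697

a_53 = 697


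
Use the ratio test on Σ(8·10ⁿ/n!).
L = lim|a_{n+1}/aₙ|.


aₙ = 8·10^n/n!
a_{n+1}/aₙ = 10^(n+1)/(n+1)! × n!/10^n  (constant 8 cancels)
= 10/(n+1)
L = lim(n→∞) 10/(n+1) = 0
L < 1 → series CONVERGES

Converges (ratio test: L = 0 < 1)


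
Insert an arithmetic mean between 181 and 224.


AM = (181 + 224)/2 = 405/2 = 202.5

AM = 202.5


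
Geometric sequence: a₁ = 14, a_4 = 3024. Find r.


r^(n-1) = aₙ/a₁
r^3 = 3024/14 = 216
r = 216^(1/3)
= 6

r = 6


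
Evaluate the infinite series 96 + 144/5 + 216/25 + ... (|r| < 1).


S∞ = a₁/(1-r) = 96/(1 - 3/10)
= 96/(7/10)
= 960/7

S∞ = 960/7


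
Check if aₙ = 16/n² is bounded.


a₁ = 16, a₂ = 16/4, a₃ = 16/9, ...
0 < aₙ ≤ 16 for all n ≥ 1
The sequence IS bounded

Bounded (0 < aₙ ≤ 16)


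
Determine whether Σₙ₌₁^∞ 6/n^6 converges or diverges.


p-series test: Σ c/n^p converges if p > 1, diverges if p ≤ 1 (constant c > 0 doesn't affect convergence).
p = 6
6 > 1 → CONVERGES

Converges (p = 6 > 1)


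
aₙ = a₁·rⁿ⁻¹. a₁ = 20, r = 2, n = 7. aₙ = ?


aₙ = a₁·r^(n-1)
= 20×2^6
= 20×64
= 1280

a_7 = 1280


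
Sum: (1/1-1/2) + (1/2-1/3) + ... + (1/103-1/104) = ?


Telescoping: adjacent terms cancel.
= 1/1 - 1/104
= 1 - 1/104 = 103/104

Sum = 103/104


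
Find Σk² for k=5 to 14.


Σₖ₌5^14 k² = Σₖ₌₁^14 k² − Σₖ₌₁^4 k²
= 14·15·29/6 − 4·5·9/6
= 1015 − 30 = 985

Σk² = 985


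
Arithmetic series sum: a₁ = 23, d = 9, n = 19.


aₙ = 23 + (19-1)×9 = 185
Sₙ = n(a₁+aₙ)/2 = 19×(23+185)/2
= 19×208/2 = 1976

S_19 = 1976


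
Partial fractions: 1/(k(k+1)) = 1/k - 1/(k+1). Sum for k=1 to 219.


1/(k(k+1)) = 1/k - 1/(k+1) (partial fractions)
Telescoping: Σ = 1 - 1/220 = 219/220

Sum = 219/220


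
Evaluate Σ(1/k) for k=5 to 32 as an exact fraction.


Σₖ₌5^32 1/k = 1/5 + 1/6 + 1/7 + ... + 1/32
= 285220390427639/144403552893600
≈ 1.9752

Sum = 285220390427639/144403552893600 ≈ 1.9752


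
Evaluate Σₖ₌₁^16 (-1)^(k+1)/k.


S = 1 - 1/2 + 1/3 - 1/4 + 1/5 - 1/6 + 1/7 - 1/8 ± ...
= 0.6629
(Full series converges to +ln(2) ≈ +0.6931)

S_16 = 0.6629


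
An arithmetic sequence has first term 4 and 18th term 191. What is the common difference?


d = (aₙ - a₁)/(n-1)
= (191 - 4)/(18-1)
= 187/17 = 11

d = 11


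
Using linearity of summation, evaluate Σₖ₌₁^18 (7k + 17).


Σ(7k+17) = 7·Σk + 17·n
= 7·171 + 17·18
= 1197 + 306 = 1503

Σ = 1503


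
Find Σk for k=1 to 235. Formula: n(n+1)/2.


n(n+1)/2 = 235×236/2 = 55460/2 = 27730

Σk = 27730


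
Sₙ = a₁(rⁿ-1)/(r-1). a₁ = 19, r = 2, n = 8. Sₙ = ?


Sₙ = 19×(2^8 - 1)/(2 - 1)
= 19×(256 - 1)/1
= 19×255/1
= 4845

S_8 = 4845


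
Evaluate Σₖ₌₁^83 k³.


n(n+1)/2 = 83×84/2 = 3486
Σk³ = 3486² = 12152196

Σk³ = 12152196


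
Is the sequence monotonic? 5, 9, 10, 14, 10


Differences: 4, 1, 4, -4
Difference at position 1 is +4 (> 0) but position 4 is -4 (< 0) — sequence both rises and falls
→ NOT monotonic

Not monotonic


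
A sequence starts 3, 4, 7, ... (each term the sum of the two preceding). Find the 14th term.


Computing iteratively: 3, 4, 7, 11, 18, 29, 47, 76, 123, 199, 322, 521, ...
a_14 = 1364

a_14 = 1364


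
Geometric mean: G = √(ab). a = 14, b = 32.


GM = √(14×32) = √448 = 21.166

GM = 21.166


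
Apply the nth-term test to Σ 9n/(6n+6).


lim(n→∞) 9n/(6n+6) = 9/6 = 3/2  (divide numerator and denominator by n)
lim aₙ = 3/2 ≠ 0 → series DIVERGES

Diverges (lim aₙ = 3/2 ≠ 0)


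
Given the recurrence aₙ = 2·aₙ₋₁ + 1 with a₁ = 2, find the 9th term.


Computing step by step:
a_1 = 2
a_2 = 5
a_3 = 11
a_4 = 23
a_5 = 47
a_6 = 95
a_7 = 191
a_8 = 383
a_9 = 767


a_9 = 767


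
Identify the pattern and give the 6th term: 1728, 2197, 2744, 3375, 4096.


Pattern: perfect cubes: n³
Terms: 1728, 2197, 2744, 3375, 4096
Next term = 4913

Next term = 4913


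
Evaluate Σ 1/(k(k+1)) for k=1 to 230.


1/(k(k+1)) = 1/k - 1/(k+1) (partial fractions)
Telescoping: Σ = 1 - 1/231 = 230/231

Sum = 230/231


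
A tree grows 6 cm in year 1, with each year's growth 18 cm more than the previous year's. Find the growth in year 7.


aₙ = a₁ + (n-1)d
= 6 + (7-1)×18
= 6 + 108
= 114

a_7 = 114


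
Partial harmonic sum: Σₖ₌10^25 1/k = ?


Σₖ₌10^25 1/k = 1/10 + 1/11 + 1/12 + ... + 1/25
= 26422849771/26771144400
≈ 0.987

Sum = 26422849771/26771144400 ≈ 0.987


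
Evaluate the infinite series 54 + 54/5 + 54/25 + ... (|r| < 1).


S∞ = a₁/(1-r) = 54/(1 - 1/5)
= 54/(4/5)
= 135/2

S∞ = 135/2


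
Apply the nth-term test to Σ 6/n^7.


lim(n→∞) 6/n^7 = 0
lim aₙ = 0 → nth-term test is INCONCLUSIVE
(Need other tests; this is actually a convergent p-series with p=7 > 1)

Inconclusive (lim aₙ = 0; need another test)


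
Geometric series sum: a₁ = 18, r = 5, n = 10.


Sₙ = 18×(5^10 - 1)/(5 - 1)
= 18×(9765625 - 1)/4
= 18×9765624/4
= 43945308

S_10 = 43945308


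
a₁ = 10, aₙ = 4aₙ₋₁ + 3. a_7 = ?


Computing step by step:
a_1 = 10
a_2 = 43
a_3 = 175
a_4 = 703
a_5 = 2815
a_6 = 11263
a_7 = 45055


a_7 = 45055


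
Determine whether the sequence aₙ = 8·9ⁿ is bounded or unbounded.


aₙ = 8·9ⁿ → as n→∞, aₙ→∞ (since base 9 > 1)
No finite upper bound exists
The sequence is UNBOUNDED

Unbounded (aₙ → ∞ as n → ∞)


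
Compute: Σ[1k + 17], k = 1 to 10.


Σ(1k+17) = 1·Σk + 17·n
= 1·55 + 17·10
= 55 + 170 = 225

Σ = 225


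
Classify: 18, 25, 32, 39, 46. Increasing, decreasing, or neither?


Differences: 7, 7, 7, 7
All differences > 0 → strictly INCREASING

Monotonically increasing


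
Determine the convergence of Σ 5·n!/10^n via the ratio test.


aₙ = 5·n!/10^n
a_{n+1}/aₙ = (n+1)!/10^(n+1) × 10^n/n!  (constant 5 cancels)
= (n+1)/10
L = lim(n→∞) (n+1)/10 = ∞
L > 1 → series DIVERGES

Diverges (ratio test: L = ∞ > 1)


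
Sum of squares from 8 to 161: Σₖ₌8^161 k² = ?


Σₖ₌8^161 k² = Σₖ₌₁^161 k² − Σₖ₌₁^7 k²
= 161·162·323/6 − 7·8·15/6
= 1404081 − 140 = 1403941

Σk² = 1403941


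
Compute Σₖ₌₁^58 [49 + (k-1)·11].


aₙ = 49 + (58-1)×11 = 676
Sₙ = n(a₁+aₙ)/2 = 58×(49+676)/2
= 58×725/2 = 21025

S_58 = 21025


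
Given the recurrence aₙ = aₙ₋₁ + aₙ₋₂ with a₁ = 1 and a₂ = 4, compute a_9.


Computing iteratively: 1, 4, 5, 9, 14, 23, 37, 60, 97
a_9 = 97

a_9 = 97


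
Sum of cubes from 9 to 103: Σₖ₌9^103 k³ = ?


Σₖ₌9^103 k³ = [103·104/2]² − [8·9/2]²
= 28686736 − 1296 = 28685440

Σk³ = 28685440


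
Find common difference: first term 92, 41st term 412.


d = (aₙ - a₁)/(n-1)
= (412 - 92)/(41-1)
= 320/40 = 8

d = 8


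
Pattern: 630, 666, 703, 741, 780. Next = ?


Pattern: triangular numbers: n(n+1)/2
Terms: 630, 666, 703, 741, 780
Next term = 820

Next term = 820


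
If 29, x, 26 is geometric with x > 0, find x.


GM = √(29×26) = √754 = 27.4591

GM = 27.4591


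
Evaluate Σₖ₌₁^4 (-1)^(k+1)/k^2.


S = 1 - 1/4 + 1/9 - 1/16
= 0.7986
(Full series converges to +π²/12 ≈ +0.8225)

S_4 = 0.7986


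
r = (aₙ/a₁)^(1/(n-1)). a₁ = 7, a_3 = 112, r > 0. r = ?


r^(n-1) = aₙ/a₁
r^2 = 112/7 = 16
r = 16^(1/2)
= ±4; taking r > 0 gives r = 4

r = 4


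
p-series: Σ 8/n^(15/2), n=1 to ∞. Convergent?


p-series test: Σ c/n^p converges if p > 1, diverges if p ≤ 1 (constant c > 0 doesn't affect convergence).
p = 15/2
15/2 > 1 → CONVERGES

Converges (p = 15/2 > 1)


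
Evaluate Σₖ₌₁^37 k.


n(n+1)/2 = 37×38/2 = 1406/2 = 703

Σk = 703


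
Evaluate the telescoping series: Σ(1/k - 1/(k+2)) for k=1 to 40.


Telescoping with gap 2: two head and two tail terms survive.
= (1 + 1/2) - (1/41 + 1/42)
= 3/2 - 1/41 - 1/42 = 1250/861

Sum = 1250/861


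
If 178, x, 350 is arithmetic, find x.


AM = (178 + 350)/2 = 528/2 = 264

AM = 264


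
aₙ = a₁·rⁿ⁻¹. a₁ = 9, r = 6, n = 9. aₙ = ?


aₙ = a₁·r^(n-1)
= 9×6^8
= 9×1679616
= 15116544

a_9 = 15116544


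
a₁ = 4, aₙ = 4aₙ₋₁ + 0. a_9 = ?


Computing step by step:
a_1 = 4
a_2 = 16
a_3 = 64
a_4 = 256
a_5 = 1024
a_6 = 4096
a_7 = 16384
a_8 = 65536
a_9 = 262144


a_9 = 262144


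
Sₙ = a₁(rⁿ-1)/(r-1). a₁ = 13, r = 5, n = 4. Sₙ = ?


Sₙ = 13×(5^4 - 1)/(5 - 1)
= 13×(625 - 1)/4
= 13×624/4
= 2028

S_4 = 2028


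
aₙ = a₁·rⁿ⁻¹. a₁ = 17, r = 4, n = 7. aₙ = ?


aₙ = a₁·r^(n-1)
= 17×4^6
= 17×4096
= 69632

a_7 = 69632


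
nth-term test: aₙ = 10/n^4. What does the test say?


lim(n→∞) 10/n^4 = 0
lim aₙ = 0 → nth-term test is INCONCLUSIVE
(Need other tests; this is actually a convergent p-series with p=4 > 1)

Inconclusive (lim aₙ = 0; need another test)


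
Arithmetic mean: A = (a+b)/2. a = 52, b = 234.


AM = (52 + 234)/2 = 286/2 = 143

AM = 143


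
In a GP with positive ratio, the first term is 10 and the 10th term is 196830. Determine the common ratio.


r^(n-1) = aₙ/a₁
r^9 = 196830/10 = 19683
r = 19683^(1/9)
= 3

r = 3


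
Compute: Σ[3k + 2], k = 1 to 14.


Σ(3k+2) = 3·Σk + 2·n
= 3·105 + 2·14
= 315 + 28 = 343

Σ = 343


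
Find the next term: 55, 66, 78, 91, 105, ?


Pattern: triangular numbers: n(n+1)/2
Terms: 55, 66, 78, 91, 105
Next term = 120

Next term = 120


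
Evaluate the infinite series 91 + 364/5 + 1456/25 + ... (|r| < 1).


S∞ = a₁/(1-r) = 91/(1 - 4/5)
= 91/(1/5)
= 455

S∞ = 455


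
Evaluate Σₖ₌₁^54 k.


n(n+1)/2 = 54×55/2 = 2970/2 = 1485

Σk = 1485


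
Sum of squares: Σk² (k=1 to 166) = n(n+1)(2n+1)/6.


n = 166
n(n+1)(2n+1)/6 = 166×167×333/6
= 9231426/6 = 1538571

Σk² = 1538571


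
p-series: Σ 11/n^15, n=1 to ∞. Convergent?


p-series test: Σ c/n^p converges if p > 1, diverges if p ≤ 1 (constant c > 0 doesn't affect convergence).
p = 15
15 > 1 → CONVERGES

Converges (p = 15 > 1)


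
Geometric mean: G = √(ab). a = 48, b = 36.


GM = √(48×36) = √1728 = 41.5692

GM = 41.5692


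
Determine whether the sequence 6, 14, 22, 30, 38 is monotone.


Differences: 8, 8, 8, 8
All differences > 0 → strictly INCREASING

Monotonically increasing


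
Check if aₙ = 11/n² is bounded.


a₁ = 11, a₂ = 11/4, a₃ = 11/9, ...
0 < aₙ ≤ 11 for all n ≥ 1
The sequence IS bounded

Bounded (0 < aₙ ≤ 11)


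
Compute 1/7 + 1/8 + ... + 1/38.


Σₖ₌7^38 1/k = 1/7 + 1/8 + 1/9 + ... + 1/38
= 863564417673793/485721041551200
≈ 1.7779

Sum = 863564417673793/485721041551200 ≈ 1.7779


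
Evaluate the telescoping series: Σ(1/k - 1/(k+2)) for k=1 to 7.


Telescoping with gap 2: two head and two tail terms survive.
= (1 + 1/2) - (1/8 + 1/9)
= 3/2 - 1/8 - 1/9 = 91/72

Sum = 91/72


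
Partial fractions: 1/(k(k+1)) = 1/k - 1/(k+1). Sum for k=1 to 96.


1/(k(k+1)) = 1/k - 1/(k+1) (partial fractions)
Telescoping: Σ = 1 - 1/97 = 96/97

Sum = 96/97


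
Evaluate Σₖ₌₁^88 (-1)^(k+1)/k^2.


S = 1 - 1/4 + 1/9 - 1/16 + 1/25 - 1/36 + 1/49 - 1/64 ± ...
= 0.8224
(Full series converges to +π²/12 ≈ +0.8225)

S_88 = 0.8224


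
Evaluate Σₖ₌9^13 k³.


Σₖ₌9^13 k³ = [13·14/2]² − [8·9/2]²
= 8281 − 1296 = 6985

Σk³ = 6985


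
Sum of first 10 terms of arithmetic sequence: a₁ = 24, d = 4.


aₙ = 24 + (10-1)×4 = 60
Sₙ = n(a₁+aₙ)/2 = 10×(24+60)/2
= 10×84/2 = 420

S_10 = 420


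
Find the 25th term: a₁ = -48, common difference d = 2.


aₙ = a₁ + (n-1)d
= -48 + (25-1)×2
= -48 + 48
= 0

a_25 = 0


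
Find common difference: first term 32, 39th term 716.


d = (aₙ - a₁)/(n-1)
= (716 - 32)/(39-1)
= 684/38 = 18

d = 18


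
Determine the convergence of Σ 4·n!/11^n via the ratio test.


aₙ = 4·n!/11^n
a_{n+1}/aₙ = (n+1)!/11^(n+1) × 11^n/n!  (constant 4 cancels)
= (n+1)/11
L = lim(n→∞) (n+1)/11 = ∞
L > 1 → series DIVERGES

Diverges (ratio test: L = ∞ > 1)


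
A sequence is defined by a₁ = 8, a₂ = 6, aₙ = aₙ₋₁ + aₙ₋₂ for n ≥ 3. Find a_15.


Computing iteratively: 8, 6, 14, 20, 34, 54, 88, 142, 230, 372, 602, 974, ...
a_15 = 4126

a_15 = 4126


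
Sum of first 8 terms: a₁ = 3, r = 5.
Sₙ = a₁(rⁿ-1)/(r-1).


Sₙ = 3×(5^8 - 1)/(5 - 1)
= 3×(390625 - 1)/4
= 3×390624/4
= 292968

S_8 = 292968


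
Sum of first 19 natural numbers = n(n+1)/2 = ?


n(n+1)/2 = 19×20/2 = 380/2 = 190

Σk = 190


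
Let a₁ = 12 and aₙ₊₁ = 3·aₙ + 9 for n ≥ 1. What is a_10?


Computing step by step:
a_1 = 12
a_2 = 45
a_3 = 144
a_4 = 441
a_5 = 1332
a_6 = 4005
a_7 = 12024
a_8 = 36081
a_9 = 108252
a_10 = 324765


a_10 = 324765


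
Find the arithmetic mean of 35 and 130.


AM = (35 + 130)/2 = 165/2 = 82.5

AM = 82.5


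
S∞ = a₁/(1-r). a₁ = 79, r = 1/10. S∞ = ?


S∞ = a₁/(1-r) = 79/(1 - 1/10)
= 79/(9/10)
= 790/9

S∞ = 790/9


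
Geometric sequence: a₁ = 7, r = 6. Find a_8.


aₙ = a₁·r^(n-1)
= 7×6^7
= 7×279936
= 1959552

a_8 = 1959552


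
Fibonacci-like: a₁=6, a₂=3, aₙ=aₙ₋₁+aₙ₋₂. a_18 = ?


Computing iteratively: 6, 3, 9, 12, 21, 33, 54, 87, 141, 228, 369, 597, ...
a_18 = 10713

a_18 = 10713


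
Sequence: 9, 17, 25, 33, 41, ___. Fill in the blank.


Pattern: arithmetic (d=8)
Terms: 9, 17, 25, 33, 41
Next term = 49

Next term = 49


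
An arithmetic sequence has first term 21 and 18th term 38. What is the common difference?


d = (aₙ - a₁)/(n-1)
= (38 - 21)/(18-1)
= 17/17 = 1

d = 1


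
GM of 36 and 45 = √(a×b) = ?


GM = √(36×45) = √1620 = 40.2492

GM = 40.2492


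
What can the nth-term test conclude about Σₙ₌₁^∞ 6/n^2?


lim(n→∞) 6/n^2 = 0
lim aₙ = 0 → nth-term test is INCONCLUSIVE
(Need other tests; this is actually a convergent p-series with p=2 > 1)

Inconclusive (lim aₙ = 0; need another test)


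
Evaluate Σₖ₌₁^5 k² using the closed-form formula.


n = 5
n(n+1)(2n+1)/6 = 5×6×11/6
= 330/6 = 55

Σk² = 55


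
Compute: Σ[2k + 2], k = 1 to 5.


Σ(2k+2) = 2·Σk + 2·n
= 2·15 + 2·5
= 30 + 10 = 40

Σ = 40


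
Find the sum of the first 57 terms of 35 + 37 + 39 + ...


aₙ = 35 + (57-1)×2 = 147
Sₙ = n(a₁+aₙ)/2 = 57×(35+147)/2
= 57×182/2 = 5187

S_57 = 5187


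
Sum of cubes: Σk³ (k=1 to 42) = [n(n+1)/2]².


n(n+1)/2 = 42×43/2 = 903
Σk³ = 903² = 815409

Σk³ = 815409


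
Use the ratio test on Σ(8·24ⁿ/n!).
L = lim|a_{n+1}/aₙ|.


aₙ = 8·24^n/n!
a_{n+1}/aₙ = 24^(n+1)/(n+1)! × n!/24^n  (constant 8 cancels)
= 24/(n+1)
L = lim(n→∞) 24/(n+1) = 0
L < 1 → series CONVERGES

Converges (ratio test: L = 0 < 1)


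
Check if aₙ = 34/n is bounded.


a₁ = 34, a₂ = 34/2, a₃ = 34/3, ...
0 < aₙ ≤ 34 for all n ≥ 1
Lower bound: 0, Upper bound: 34
The sequence IS bounded

Bounded (0 < aₙ ≤ 34)


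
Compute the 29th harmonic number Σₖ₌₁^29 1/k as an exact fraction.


H_29 = 1/1 + 1/2 + 1/3 + ... + 1/29
= 9227046511387/2329089562800
≈ 3.9617

H_29 = 9227046511387/2329089562800 ≈ 3.9617


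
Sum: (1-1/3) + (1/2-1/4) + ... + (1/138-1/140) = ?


Telescoping with gap 2: two head and two tail terms survive.
= (1 + 1/2) - (1/139 + 1/140)
= 3/2 - 1/139 - 1/140 = 28911/19460

Sum = 28911/19460


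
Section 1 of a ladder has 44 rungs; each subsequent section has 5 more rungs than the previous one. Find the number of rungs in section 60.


aₙ = a₁ + (n-1)d
= 44 + (60-1)×5
= 44 + 295
= 339

a_60 = 339


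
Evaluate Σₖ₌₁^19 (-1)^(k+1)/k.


S = 1 - 1/2 + 1/3 - 1/4 + 1/5 - 1/6 + 1/7 - 1/8 ± ...
= 0.7188
(Full series converges to +ln(2) ≈ +0.6931)

S_19 = 0.7188


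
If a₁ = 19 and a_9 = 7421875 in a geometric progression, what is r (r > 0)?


r^(n-1) = aₙ/a₁
r^8 = 7421875/19 = 390625
r = 390625^(1/8)
= ±5; taking r > 0 gives r = 5

r = 5


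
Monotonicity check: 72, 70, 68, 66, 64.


Differences: -2, -2, -2, -2
All differences < 0 → strictly DECREASING

Monotonically decreasing


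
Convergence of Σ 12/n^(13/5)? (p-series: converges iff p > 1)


p-series test: Σ c/n^p converges if p > 1, diverges if p ≤ 1 (constant c > 0 doesn't affect convergence).
p = 13/5
13/5 > 1 → CONVERGES

Converges (p = 13/5 > 1)


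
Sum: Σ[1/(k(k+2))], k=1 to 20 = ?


1/(k(k+2)) = (1/2)·(1/k - 1/(k+2)) (partial fractions)
Telescoping: Σ = (1/2)·(1 + 1/2 - 1/21 - 1/22) = 325/462

Sum = 325/462


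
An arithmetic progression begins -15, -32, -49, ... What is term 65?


aₙ = a₁ + (n-1)d
= -15 + (65-1)×-17
= -15 - 1088
= -1103

a_65 = -1103


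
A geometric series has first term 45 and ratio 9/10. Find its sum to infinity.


S∞ = a₁/(1-r) = 45/(1 - 9/10)
= 45/(1/10)
= 450

S∞ = 450


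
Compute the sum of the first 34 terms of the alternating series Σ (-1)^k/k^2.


S = -1 + 1/4 - 1/9 + 1/16 - 1/25 + 1/36 - 1/49 + 1/64 ± ...
= -0.822
(Full series converges to -π²/12 ≈ -0.8225)

S_34 = -0.822


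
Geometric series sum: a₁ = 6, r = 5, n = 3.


Sₙ = 6×(5^3 - 1)/(5 - 1)
= 6×(125 - 1)/4
= 6×124/4
= 186

S_3 = 186


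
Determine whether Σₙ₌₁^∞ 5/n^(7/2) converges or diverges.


p-series test: Σ c/n^p converges if p > 1, diverges if p ≤ 1 (constant c > 0 doesn't affect convergence).
p = 7/2
7/2 > 1 → CONVERGES

Converges (p = 7/2 > 1)


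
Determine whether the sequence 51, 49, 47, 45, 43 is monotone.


Differences: -2, -2, -2, -2
All differences < 0 → strictly DECREASING

Monotonically decreasing


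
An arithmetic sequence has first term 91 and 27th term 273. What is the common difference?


d = (aₙ - a₁)/(n-1)
= (273 - 91)/(27-1)
= 182/26 = 7

d = 7


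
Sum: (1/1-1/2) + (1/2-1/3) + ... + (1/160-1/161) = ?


Telescoping: adjacent terms cancel.
= 1/1 - 1/161
= 1 - 1/161 = 160/161

Sum = 160/161


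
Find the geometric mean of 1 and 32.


GM = √(1×32) = √32 = 5.6569

GM = 5.6569


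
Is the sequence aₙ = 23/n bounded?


a₁ = 23, a₂ = 23/2, a₃ = 23/3, ...
0 < aₙ ≤ 23 for all n ≥ 1
Lower bound: 0, Upper bound: 23
The sequence IS bounded

Bounded (0 < aₙ ≤ 23)


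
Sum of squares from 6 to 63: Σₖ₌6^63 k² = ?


Σₖ₌6^63 k² = Σₖ₌₁^63 k² − Σₖ₌₁^5 k²
= 63·64·127/6 − 5·6·11/6
= 85344 − 55 = 85289

Σk² = 85289


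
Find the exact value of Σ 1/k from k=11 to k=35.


Σₖ₌11^35 1/k = 1/11 + 1/12 + 1/13 + ... + 1/35
= 2283851270047/1875370816800
≈ 1.2178

Sum = 2283851270047/1875370816800 ≈ 1.2178


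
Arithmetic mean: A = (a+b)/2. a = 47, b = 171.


AM = (47 + 171)/2 = 218/2 = 109

AM = 109


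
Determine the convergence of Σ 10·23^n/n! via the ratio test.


aₙ = 10·23^n/n!
a_{n+1}/aₙ = 23^(n+1)/(n+1)! × n!/23^n  (constant 10 cancels)
= 23/(n+1)
L = lim(n→∞) 23/(n+1) = 0
L < 1 → series CONVERGES

Converges (ratio test: L = 0 < 1)


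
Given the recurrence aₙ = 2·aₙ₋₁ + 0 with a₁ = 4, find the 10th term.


Computing step by step:
a_1 = 4
a_2 = 8
a_3 = 16
a_4 = 32
a_5 = 64
a_6 = 128
a_7 = 256
a_8 = 512
a_9 = 1024
a_10 = 2048


a_10 = 2048


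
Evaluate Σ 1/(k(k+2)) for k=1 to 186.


1/(k(k+2)) = (1/2)·(1/k - 1/(k+2)) (partial fractions)
Telescoping: Σ = (1/2)·(1 + 1/2 - 1/187 - 1/188) = 52359/70312

Sum = 52359/70312


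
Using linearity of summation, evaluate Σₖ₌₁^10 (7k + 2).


Σ(7k+2) = 7·Σk + 2·n
= 7·55 + 2·10
= 385 + 20 = 405

Σ = 405


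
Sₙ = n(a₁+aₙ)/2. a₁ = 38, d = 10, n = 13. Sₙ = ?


aₙ = 38 + (13-1)×10 = 158
Sₙ = n(a₁+aₙ)/2 = 13×(38+158)/2
= 13×196/2 = 1274

S_13 = 1274


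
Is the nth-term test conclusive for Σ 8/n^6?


lim(n→∞) 8/n^6 = 0
lim aₙ = 0 → nth-term test is INCONCLUSIVE
(Need other tests; this is actually a convergent p-series with p=6 > 1)

Inconclusive (lim aₙ = 0; need another test)


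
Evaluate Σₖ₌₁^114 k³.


n(n+1)/2 = 114×115/2 = 6555
Σk³ = 6555² = 42968025

Σk³ = 42968025


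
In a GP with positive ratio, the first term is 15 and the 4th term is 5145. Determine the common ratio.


r^(n-1) = aₙ/a₁
r^3 = 5145/15 = 343
r = 343^(1/3)
= 7

r = 7


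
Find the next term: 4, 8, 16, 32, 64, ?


Pattern: powers of 2: 2ⁿ
Terms: 4, 8, 16, 32, 64
Next term = 128

Next term = 128


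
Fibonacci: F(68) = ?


Fibonacci sequence: 1, 1, 2, 3, 5, 8, 13, 21, 34, 55, 89, ...
F(68) = 72723460248141

F(68) = 72723460248141


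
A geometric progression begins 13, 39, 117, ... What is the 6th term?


aₙ = a₁·r^(n-1)
= 13×3^5
= 13×243
= 3159

a_6 = 3159


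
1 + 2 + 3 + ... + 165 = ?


n(n+1)/2 = 165×166/2 = 27390/2 = 13695

Σk = 13695


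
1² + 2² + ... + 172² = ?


n = 172
n(n+1)(2n+1)/6 = 172×173×345/6
= 10265820/6 = 1710970

Σk² = 1710970


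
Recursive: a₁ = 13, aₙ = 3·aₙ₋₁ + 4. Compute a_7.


Computing step by step:
a_1 = 13
a_2 = 43
a_3 = 133
a_4 = 403
a_5 = 1213
a_6 = 3643
a_7 = 10933


a_7 = 10933


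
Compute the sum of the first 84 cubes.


n(n+1)/2 = 84×85/2 = 3570
Σk³ = 3570² = 12744900

Σk³ = 12744900


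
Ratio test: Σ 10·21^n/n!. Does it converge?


aₙ = 10·21^n/n!
a_{n+1}/aₙ = 21^(n+1)/(n+1)! × n!/21^n  (constant 10 cancels)
= 21/(n+1)
L = lim(n→∞) 21/(n+1) = 0
L < 1 → series CONVERGES

Converges (ratio test: L = 0 < 1)


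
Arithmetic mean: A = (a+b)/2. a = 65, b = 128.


AM = (65 + 128)/2 = 193/2 = 96.5

AM = 96.5


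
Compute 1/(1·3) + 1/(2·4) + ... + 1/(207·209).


1/(k(k+2)) = (1/2)·(1/k - 1/(k+2)) (partial fractions)
Telescoping: Σ = (1/2)·(1 + 1/2 - 1/208 - 1/209) = 64791/86944

Sum = 64791/86944


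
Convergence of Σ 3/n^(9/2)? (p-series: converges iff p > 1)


p-series test: Σ c/n^p converges if p > 1, diverges if p ≤ 1 (constant c > 0 doesn't affect convergence).
p = 9/2
9/2 > 1 → CONVERGES

Converges (p = 9/2 > 1)


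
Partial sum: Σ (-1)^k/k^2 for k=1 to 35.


S = -1 + 1/4 - 1/9 + 1/16 - 1/25 + 1/36 - 1/49 + 1/64 ± ...
= -0.8229
(Full series converges to -π²/12 ≈ -0.8225)

S_35 = -0.8229


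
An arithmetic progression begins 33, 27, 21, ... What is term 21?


aₙ = a₁ + (n-1)d
= 33 + (21-1)×-6
= 33 - 120
= -87

a_21 = -87


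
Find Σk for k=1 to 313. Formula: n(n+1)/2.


n(n+1)/2 = 313×314/2 = 98282/2 = 49141

Σk = 49141


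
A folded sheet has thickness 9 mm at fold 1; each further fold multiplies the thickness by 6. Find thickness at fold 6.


aₙ = a₁·r^(n-1)
= 9×6^5
= 9×7776
= 69984

a_6 = 69984


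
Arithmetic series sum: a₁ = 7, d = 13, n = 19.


aₙ = 7 + (19-1)×13 = 241
Sₙ = n(a₁+aₙ)/2 = 19×(7+241)/2
= 19×248/2 = 2356

S_19 = 2356


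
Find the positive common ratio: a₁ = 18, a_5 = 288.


r^(n-1) = aₙ/a₁
r^4 = 288/18 = 16
r = 16^(1/4)
= ±2; taking r > 0 gives r = 2

r = 2


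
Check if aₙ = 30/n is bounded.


a₁ = 30, a₂ = 30/2, a₃ = 30/3, ...
0 < aₙ ≤ 30 for all n ≥ 1
Lower bound: 0, Upper bound: 30
The sequence IS bounded

Bounded (0 < aₙ ≤ 30)


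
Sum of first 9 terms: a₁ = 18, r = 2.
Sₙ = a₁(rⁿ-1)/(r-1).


Sₙ = 18×(2^9 - 1)/(2 - 1)
= 18×(512 - 1)/1
= 18×511/1
= 9198

S_9 = 9198


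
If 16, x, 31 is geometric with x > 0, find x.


GM = √(16×31) = √496 = 22.2711

GM = 22.2711


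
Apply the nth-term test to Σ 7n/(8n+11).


lim(n→∞) 7n/(8n+11) = 7/8 = 7/8  (divide numerator and denominator by n)
lim aₙ = 7/8 ≠ 0 → series DIVERGES

Diverges (lim aₙ = 7/8 ≠ 0)


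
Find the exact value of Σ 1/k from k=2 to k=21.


Σₖ₌2^21 1/k = 1/2 + 1/3 + 1/4 + ... + 1/21
= 13684885/5173168
≈ 2.6454

Sum = 13684885/5173168 ≈ 2.6454


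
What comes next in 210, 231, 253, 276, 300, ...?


Pattern: triangular numbers: n(n+1)/2
Terms: 210, 231, 253, 276, 300
Next term = 325

Next term = 325


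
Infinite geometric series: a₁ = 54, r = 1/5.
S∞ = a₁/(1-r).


S∞ = a₁/(1-r) = 54/(1 - 1/5)
= 54/(4/5)
= 135/2

S∞ = 135/2


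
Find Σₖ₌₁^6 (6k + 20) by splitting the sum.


Σ(6k+20) = 6·Σk + 20·n
= 6·21 + 20·6
= 126 + 120 = 246

Σ = 246


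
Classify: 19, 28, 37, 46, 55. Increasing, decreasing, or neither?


Differences: 9, 9, 9, 9
All differences > 0 → strictly INCREASING

Monotonically increasing


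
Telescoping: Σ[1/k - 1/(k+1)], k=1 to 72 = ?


Telescoping: adjacent terms cancel.
= 1/1 - 1/73
= 1 - 1/73 = 72/73

Sum = 72/73


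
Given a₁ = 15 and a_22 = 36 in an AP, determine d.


d = (aₙ - a₁)/(n-1)
= (36 - 15)/(22-1)
= 21/21 = 1

d = 1


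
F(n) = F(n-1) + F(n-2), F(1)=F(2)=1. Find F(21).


Fibonacci sequence: 1, 1, 2, 3, 5, 8, 13, 21, 34, 55, 89, ...
F(21) = 10946

F(21) = 10946


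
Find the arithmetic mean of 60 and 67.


AM = (60 + 67)/2 = 127/2 = 63.5

AM = 63.5


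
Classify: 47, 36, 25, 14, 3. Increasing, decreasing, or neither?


Differences: -11, -11, -11, -11
All differences < 0 → strictly DECREASING

Monotonically decreasing


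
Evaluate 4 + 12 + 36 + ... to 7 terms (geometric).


Sₙ = 4×(3^7 - 1)/(3 - 1)
= 4×(2187 - 1)/2
= 4×2186/2
= 4372

S_7 = 4372


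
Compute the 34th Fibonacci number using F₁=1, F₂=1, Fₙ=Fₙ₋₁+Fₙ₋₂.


Fibonacci sequence: 1, 1, 2, 3, 5, 8, 13, 21, 34, 55, 89, ...
F(34) = 5702887

F(34) = 5702887


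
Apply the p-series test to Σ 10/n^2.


p-series test: Σ c/n^p converges if p > 1, diverges if p ≤ 1 (constant c > 0 doesn't affect convergence).
p = 2
2 > 1 → CONVERGES

Converges (p = 2 > 1)


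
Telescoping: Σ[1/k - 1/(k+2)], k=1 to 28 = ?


Telescoping with gap 2: two head and two tail terms survive.
= (1 + 1/2) - (1/29 + 1/30)
= 3/2 - 1/29 - 1/30 = 623/435

Sum = 623/435


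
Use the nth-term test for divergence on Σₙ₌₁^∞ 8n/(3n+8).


lim(n→∞) 8n/(3n+8) = 8/3 = 8/3  (divide numerator and denominator by n)
lim aₙ = 8/3 ≠ 0 → series DIVERGES

Diverges (lim aₙ = 8/3 ≠ 0)


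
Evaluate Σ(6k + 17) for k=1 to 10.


Σ(6k+17) = 6·Σk + 17·n
= 6·55 + 17·10
= 330 + 170 = 500

Σ = 500


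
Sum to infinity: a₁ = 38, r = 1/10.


S∞ = a₁/(1-r) = 38/(1 - 1/10)
= 38/(9/10)
= 380/9

S∞ = 380/9


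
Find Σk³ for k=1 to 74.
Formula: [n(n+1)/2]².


n(n+1)/2 = 74×75/2 = 2775
Σk³ = 2775² = 7700625

Σk³ = 7700625


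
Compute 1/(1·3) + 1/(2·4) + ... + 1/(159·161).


1/(k(k+2)) = (1/2)·(1/k - 1/(k+2)) (partial fractions)
Telescoping: Σ = (1/2)·(1 + 1/2 - 1/160 - 1/161) = 38319/51520

Sum = 38319/51520


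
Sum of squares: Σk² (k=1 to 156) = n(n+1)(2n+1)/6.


n = 156
n(n+1)(2n+1)/6 = 156×157×313/6
= 7665996/6 = 1277666

Σk² = 1277666


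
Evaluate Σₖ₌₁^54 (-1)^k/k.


S = -1 + 1/2 - 1/3 + 1/4 - 1/5 + 1/6 - 1/7 + 1/8 ± ...
= -0.684
(Full series converges to -ln(2) ≈ -0.6931)

S_54 = -0.684


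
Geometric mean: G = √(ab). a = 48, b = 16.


GM = √(48×16) = √768 = 27.7128

GM = 27.7128


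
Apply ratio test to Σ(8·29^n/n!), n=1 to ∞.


aₙ = 8·29^n/n!
a_{n+1}/aₙ = 29^(n+1)/(n+1)! × n!/29^n  (constant 8 cancels)
= 29/(n+1)
L = lim(n→∞) 29/(n+1) = 0
L < 1 → series CONVERGES

Converges (ratio test: L = 0 < 1)


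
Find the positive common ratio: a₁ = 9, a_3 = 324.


r^(n-1) = aₙ/a₁
r^2 = 324/9 = 36
r = 36^(1/2)
= ±6; taking r > 0 gives r = 6

r = 6


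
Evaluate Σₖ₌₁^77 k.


n(n+1)/2 = 77×78/2 = 6006/2 = 3003

Σk = 3003


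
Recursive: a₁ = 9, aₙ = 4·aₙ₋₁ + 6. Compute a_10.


Computing step by step:
a_1 = 9
a_2 = 42
a_3 = 174
a_4 = 702
a_5 = 2814
a_6 = 11262
a_7 = 45054
a_8 = 180222
a_9 = 720894
a_10 = 2883582


a_10 = 2883582


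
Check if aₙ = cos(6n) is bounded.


For all n, -1 ≤ cos(6n) ≤ 1, so -1 ≤ cos(6n) ≤ 1
Lower bound: -1, Upper bound: 1
The sequence IS bounded

Bounded (-1 ≤ aₙ ≤ 1)


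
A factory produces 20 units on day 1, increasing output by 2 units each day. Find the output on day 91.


aₙ = a₁ + (n-1)d
= 20 + (91-1)×2
= 20 + 180
= 200

a_91 = 200


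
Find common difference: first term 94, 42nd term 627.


d = (aₙ - a₁)/(n-1)
= (627 - 94)/(42-1)
= 533/41 = 13

d = 13


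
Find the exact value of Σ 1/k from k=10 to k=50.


Σₖ₌10^50 1/k = 1/10 + 1/11 + 1/12 + ... + 1/50
= 5176139057077344436979/3099044504245996706400
≈ 1.6702

Sum = 5176139057077344436979/3099044504245996706400 ≈ 1.6702


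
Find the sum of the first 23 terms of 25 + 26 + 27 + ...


aₙ = 25 + (23-1)×1 = 47
Sₙ = n(a₁+aₙ)/2 = 23×(25+47)/2
= 23×72/2 = 828

S_23 = 828


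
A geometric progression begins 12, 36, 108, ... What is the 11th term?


aₙ = a₁·r^(n-1)
= 12×3^10
= 12×59049
= 708588

a_11 = 708588


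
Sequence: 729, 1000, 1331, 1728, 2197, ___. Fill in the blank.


Pattern: perfect cubes: n³
Terms: 729, 1000, 1331, 1728, 2197
Next term = 2744

Next term = 2744


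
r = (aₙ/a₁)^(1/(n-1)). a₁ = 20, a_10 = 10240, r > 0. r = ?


r^(n-1) = aₙ/a₁
r^9 = 10240/20 = 512
r = 512^(1/9)
= 2

r = 2


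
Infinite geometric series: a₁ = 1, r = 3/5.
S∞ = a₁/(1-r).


S∞ = a₁/(1-r) = 1/(1 - 3/5)
= 1/(2/5)
= 5/2

S∞ = 5/2


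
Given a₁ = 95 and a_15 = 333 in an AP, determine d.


d = (aₙ - a₁)/(n-1)
= (333 - 95)/(15-1)
= 238/14 = 17

d = 17


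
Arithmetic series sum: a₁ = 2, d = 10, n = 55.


aₙ = 2 + (55-1)×10 = 542
Sₙ = n(a₁+aₙ)/2 = 55×(2+542)/2
= 55×544/2 = 14960

S_55 = 14960


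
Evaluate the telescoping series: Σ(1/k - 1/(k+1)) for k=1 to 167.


Telescoping: adjacent terms cancel.
= 1/1 - 1/168
= 1 - 1/168 = 167/168

Sum = 167/168


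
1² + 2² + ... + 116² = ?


n = 116
n(n+1)(2n+1)/6 = 116×117×233/6
= 3162276/6 = 527046

Σk² = 527046


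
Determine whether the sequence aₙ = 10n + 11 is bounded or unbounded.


aₙ = 10n + 11 → as n→∞, aₙ→∞
No finite upper bound exists
The sequence is UNBOUNDED

Unbounded (aₙ → ∞ as n → ∞)


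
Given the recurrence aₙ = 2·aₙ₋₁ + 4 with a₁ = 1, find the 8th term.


Computing step by step:
a_1 = 1
a_2 = 6
a_3 = 16
a_4 = 36
a_5 = 76
a_6 = 156
a_7 = 316
a_8 = 636


a_8 = 636


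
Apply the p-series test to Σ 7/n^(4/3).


p-series test: Σ c/n^p converges if p > 1, diverges if p ≤ 1 (constant c > 0 doesn't affect convergence).
p = 4/3
4/3 > 1 → CONVERGES

Converges (p = 4/3 > 1)


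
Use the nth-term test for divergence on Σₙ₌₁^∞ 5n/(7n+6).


lim(n→∞) 5n/(7n+6) = 5/7 = 5/7  (divide numerator and denominator by n)
lim aₙ = 5/7 ≠ 0 → series DIVERGES

Diverges (lim aₙ = 5/7 ≠ 0)


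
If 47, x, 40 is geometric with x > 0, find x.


GM = √(47×40) = √1880 = 43.359

GM = 43.359


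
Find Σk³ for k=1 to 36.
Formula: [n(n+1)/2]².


n(n+1)/2 = 36×37/2 = 666
Σk³ = 666² = 443556

Σk³ = 443556


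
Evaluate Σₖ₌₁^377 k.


n(n+1)/2 = 377×378/2 = 142506/2 = 71253

Σk = 71253


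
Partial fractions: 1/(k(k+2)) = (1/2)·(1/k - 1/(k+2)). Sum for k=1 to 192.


1/(k(k+2)) = (1/2)·(1/k - 1/(k+2)) (partial fractions)
Telescoping: Σ = (1/2)·(1 + 1/2 - 1/193 - 1/194) = 13944/18721

Sum = 13944/18721


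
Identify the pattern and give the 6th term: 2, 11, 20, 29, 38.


Pattern: arithmetic (d=9)
Terms: 2, 11, 20, 29, 38
Next term = 47

Next term = 47


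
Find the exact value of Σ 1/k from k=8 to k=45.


Σₖ₌8^45 1/k = 1/8 + 1/9 + 1/10 + ... + 1/45
= 16974954787474829269/9419588158802421600
≈ 1.8021

Sum = 16974954787474829269/9419588158802421600 ≈ 1.8021


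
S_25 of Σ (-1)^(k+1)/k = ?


S = 1 - 1/2 + 1/3 - 1/4 + 1/5 - 1/6 + 1/7 - 1/8 ± ...
= 0.7127
(Full series converges to +ln(2) ≈ +0.6931)

S_25 = 0.7127


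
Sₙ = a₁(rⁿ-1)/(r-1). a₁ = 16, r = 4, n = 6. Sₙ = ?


Sₙ = 16×(4^6 - 1)/(4 - 1)
= 16×(4096 - 1)/3
= 16×4095/3
= 21840

S_6 = 21840


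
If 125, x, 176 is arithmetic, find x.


AM = (125 + 176)/2 = 301/2 = 150.5

AM = 150.5


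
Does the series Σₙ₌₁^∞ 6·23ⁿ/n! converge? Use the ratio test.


aₙ = 6·23^n/n!
a_{n+1}/aₙ = 23^(n+1)/(n+1)! × n!/23^n  (constant 6 cancels)
= 23/(n+1)
L = lim(n→∞) 23/(n+1) = 0
L < 1 → series CONVERGES

Converges (ratio test: L = 0 < 1)


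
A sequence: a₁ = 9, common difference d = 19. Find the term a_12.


aₙ = a₁ + (n-1)d
= 9 + (12-1)×19
= 9 + 209
= 218

a_12 = 218


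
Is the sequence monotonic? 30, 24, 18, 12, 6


Differences: -6, -6, -6, -6
All differences < 0 → strictly DECREASING

Monotonically decreasing


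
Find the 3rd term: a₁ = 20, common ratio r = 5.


aₙ = a₁·r^(n-1)
= 20×5^2
= 20×25
= 500

a_3 = 500


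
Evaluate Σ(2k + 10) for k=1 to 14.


Σ(2k+10) = 2·Σk + 10·n
= 2·105 + 10·14
= 210 + 140 = 350

Σ = 350


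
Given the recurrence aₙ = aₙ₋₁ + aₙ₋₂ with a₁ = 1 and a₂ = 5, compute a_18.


Computing iteratively: 1, 5, 6, 11, 17, 28, 45, 73, 118, 191, 309, 500, ...
a_18 = 8972

a_18 = 8972


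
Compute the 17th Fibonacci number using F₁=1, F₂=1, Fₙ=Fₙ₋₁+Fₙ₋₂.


Fibonacci sequence: 1, 1, 2, 3, 5, 8, 13, 21, 34, 55, 89, ...
F(17) = 1597

F(17) = 1597


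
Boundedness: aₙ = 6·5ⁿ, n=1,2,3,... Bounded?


aₙ = 6·5ⁿ → as n→∞, aₙ→∞ (since base 5 > 1)
No finite upper bound exists
The sequence is UNBOUNDED

Unbounded (aₙ → ∞ as n → ∞)


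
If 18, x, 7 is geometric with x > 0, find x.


GM = √(18×7) = √126 = 11.225

GM = 11.225


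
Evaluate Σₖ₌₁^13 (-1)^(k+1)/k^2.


S = 1 - 1/4 + 1/9 - 1/16 + 1/25 - 1/36 + 1/49 - 1/64 ± ...
= 0.8252
(Full series converges to +π²/12 ≈ +0.8225)

S_13 = 0.8252


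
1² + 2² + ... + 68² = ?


n = 68
n(n+1)(2n+1)/6 = 68×69×137/6
= 642804/6 = 107134

Σk² = 107134


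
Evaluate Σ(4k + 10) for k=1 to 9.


Σ(4k+10) = 4·Σk + 10·n
= 4·45 + 10·9
= 180 + 90 = 270

Σ = 270


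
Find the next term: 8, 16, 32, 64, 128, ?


Pattern: powers of 2: 2ⁿ
Terms: 8, 16, 32, 64, 128
Next term = 256

Next term = 256


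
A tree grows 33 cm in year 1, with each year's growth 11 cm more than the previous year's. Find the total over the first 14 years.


aₙ = 33 + (14-1)×11 = 176
Sₙ = n(a₁+aₙ)/2 = 14×(33+176)/2
= 14×209/2 = 1463

S_14 = 1463


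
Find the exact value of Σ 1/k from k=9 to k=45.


Σₖ₌9^45 1/k = 1/9 + 1/10 + 1/11 + ... + 1/45
= 15797506267624526569/9419588158802421600
≈ 1.6771

Sum = 15797506267624526569/9419588158802421600 ≈ 1.6771


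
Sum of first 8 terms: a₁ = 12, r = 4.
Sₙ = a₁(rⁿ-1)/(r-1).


Sₙ = 12×(4^8 - 1)/(4 - 1)
= 12×(65536 - 1)/3
= 12×65535/3
= 262140

S_8 = 262140


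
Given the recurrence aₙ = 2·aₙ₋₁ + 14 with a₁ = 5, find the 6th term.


Computing step by step:
a_1 = 5
a_2 = 24
a_3 = 62
a_4 = 138
a_5 = 290
a_6 = 594


a_6 = 594


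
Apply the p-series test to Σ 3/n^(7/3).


p-series test: Σ c/n^p converges if p > 1, diverges if p ≤ 1 (constant c > 0 doesn't affect convergence).
p = 7/3
7/3 > 1 → CONVERGES

Converges (p = 7/3 > 1)


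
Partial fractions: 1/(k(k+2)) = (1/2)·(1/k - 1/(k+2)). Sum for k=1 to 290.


1/(k(k+2)) = (1/2)·(1/k - 1/(k+2)) (partial fractions)
Telescoping: Σ = (1/2)·(1 + 1/2 - 1/291 - 1/292) = 126875/169944

Sum = 126875/169944


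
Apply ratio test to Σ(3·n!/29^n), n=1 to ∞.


aₙ = 3·n!/29^n
a_{n+1}/aₙ = (n+1)!/29^(n+1) × 29^n/n!  (constant 3 cancels)
= (n+1)/29
L = lim(n→∞) (n+1)/29 = ∞
L > 1 → series DIVERGES

Diverges (ratio test: L = ∞ > 1)


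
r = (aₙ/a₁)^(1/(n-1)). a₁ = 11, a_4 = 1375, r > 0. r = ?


r^(n-1) = aₙ/a₁
r^3 = 1375/11 = 125
r = 125^(1/3)
= 5

r = 5


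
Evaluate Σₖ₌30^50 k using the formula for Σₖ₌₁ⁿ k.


Σₖ₌30^50 k = Σₖ₌₁^50 k − Σₖ₌₁^29 k
= 50·51/2 − 29·30/2
= 1275 − 435 = 840

Σk = 840


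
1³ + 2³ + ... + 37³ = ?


n(n+1)/2 = 37×38/2 = 703
Σk³ = 703² = 494209

Σk³ = 494209


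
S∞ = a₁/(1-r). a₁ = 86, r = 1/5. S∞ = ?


S∞ = a₁/(1-r) = 86/(1 - 1/5)
= 86/(4/5)
= 215/2

S∞ = 215/2


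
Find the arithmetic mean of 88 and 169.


AM = (88 + 169)/2 = 257/2 = 128.5

AM = 128.5


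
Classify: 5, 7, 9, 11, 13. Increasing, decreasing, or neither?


Differences: 2, 2, 2, 2
All differences > 0 → strictly INCREASING

Monotonically increasing


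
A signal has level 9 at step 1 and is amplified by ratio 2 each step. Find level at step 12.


aₙ = a₁·r^(n-1)
= 9×2^11
= 9×2048
= 18432

a_12 = 18432


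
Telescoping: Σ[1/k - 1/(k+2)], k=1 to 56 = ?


Telescoping with gap 2: two head and two tail terms survive.
= (1 + 1/2) - (1/57 + 1/58)
= 3/2 - 1/57 - 1/58 = 2422/1653

Sum = 2422/1653


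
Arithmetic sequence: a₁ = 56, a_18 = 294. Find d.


d = (aₙ - a₁)/(n-1)
= (294 - 56)/(18-1)
= 238/17 = 14

d = 14


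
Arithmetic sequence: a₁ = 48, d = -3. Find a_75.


aₙ = a₁ + (n-1)d
= 48 + (75-1)×-3
= 48 - 222
= -174

a_75 = -174


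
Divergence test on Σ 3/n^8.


lim(n→∞) 3/n^8 = 0
lim aₙ = 0 → nth-term test is INCONCLUSIVE
(Need other tests; this is actually a convergent p-series with p=8 > 1)

Inconclusive (lim aₙ = 0; need another test)


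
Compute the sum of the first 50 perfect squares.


n = 50
n(n+1)(2n+1)/6 = 50×51×101/6
= 257550/6 = 42925

Σk² = 42925


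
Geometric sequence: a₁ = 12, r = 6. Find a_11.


aₙ = a₁·r^(n-1)
= 12×6^10
= 12×60466176
= 725594112

a_11 = 725594112


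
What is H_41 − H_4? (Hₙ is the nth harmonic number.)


Σₖ₌5^41 1/k = 1/5 + 1/6 + 1/7 + ... + 1/41
= 44202362371332533/19914562703599200
≈ 2.2196

Sum = 44202362371332533/19914562703599200 ≈ 2.2196


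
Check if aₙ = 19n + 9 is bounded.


aₙ = 19n + 9 → as n→∞, aₙ→∞
No finite upper bound exists
The sequence is UNBOUNDED

Unbounded (aₙ → ∞ as n → ∞)


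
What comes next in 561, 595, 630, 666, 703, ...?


Pattern: triangular numbers: n(n+1)/2
Terms: 561, 595, 630, 666, 703
Next term = 741

Next term = 741


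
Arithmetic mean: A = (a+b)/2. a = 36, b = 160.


AM = (36 + 160)/2 = 196/2 = 98

AM = 98


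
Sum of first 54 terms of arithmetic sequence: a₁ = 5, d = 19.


aₙ = 5 + (54-1)×19 = 1012
Sₙ = n(a₁+aₙ)/2 = 54×(5+1012)/2
= 54×1017/2 = 27459

S_54 = 27459


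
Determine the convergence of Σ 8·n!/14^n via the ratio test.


aₙ = 8·n!/14^n
a_{n+1}/aₙ = (n+1)!/14^(n+1) × 14^n/n!  (constant 8 cancels)
= (n+1)/14
L = lim(n→∞) (n+1)/14 = ∞
L > 1 → series DIVERGES

Diverges (ratio test: L = ∞ > 1)


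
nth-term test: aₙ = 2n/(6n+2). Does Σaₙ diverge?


lim(n→∞) 2n/(6n+2) = 2/6 = 1/3  (divide numerator and denominator by n)
lim aₙ = 1/3 ≠ 0 → series DIVERGES

Diverges (lim aₙ = 1/3 ≠ 0)
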